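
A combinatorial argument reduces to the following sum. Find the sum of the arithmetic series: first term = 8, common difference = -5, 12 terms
Last term: a_n = 8+(12-1)·-5 = -47
Sum = n(a_1+a_n)/2 = 12(8+(-47))/2 = -234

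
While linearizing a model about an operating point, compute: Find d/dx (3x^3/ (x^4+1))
Quotient rule: (f/g)' = (f'g - fg')/g²
f = 3x^3, f' = 9x^2
g = x^4 + 1, g' = 4x^3

Answer: (9x^2·(x^4 + 1) - 12x^6)/(x^4 + 1)²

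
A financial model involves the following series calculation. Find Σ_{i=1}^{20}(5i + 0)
= 5·Σ i+0·20 = 5·210+0 = 1050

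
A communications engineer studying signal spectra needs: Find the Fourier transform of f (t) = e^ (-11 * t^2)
The Fourier transform of a Gaussian e^(-a*t^2) is sqrt(pi/a)*e^(-omega^2/(4a)).
With a=11: F(omega)=sqrt(pi/11)*e^(-omega^2/44)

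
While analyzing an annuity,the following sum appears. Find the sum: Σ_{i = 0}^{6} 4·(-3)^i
Geometric series: S = a(1 - r^n)/(1 - r)
a = 4, r = -3, n = 7
S = 4(1+2187)/4 = 2188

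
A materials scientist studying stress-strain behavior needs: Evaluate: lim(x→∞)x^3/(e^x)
Apply L'Hôpital 3 times (∞/∞ each time):
Eventually get 3!/(e^x) → 0

Answer: 0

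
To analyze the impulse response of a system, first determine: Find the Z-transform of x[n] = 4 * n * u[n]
Z{n*u[n]}=z/(z-1)^2
By linearity: Z{4*n*u[n]}=4z/(z-1)^2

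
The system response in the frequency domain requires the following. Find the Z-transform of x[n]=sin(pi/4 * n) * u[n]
Z{sin(w0*n)*u[n]}=z*sin(w0)/(z^2 - 2z*cos(w0) + 1)
With w0=pi/4: X(z)=z*sin(pi/4)/(z^2 - 2z*cos(pi/4) + 1)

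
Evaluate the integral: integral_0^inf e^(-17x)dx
integral_0^inf e^(-17x) dx=[-1/17*e^(-17x)]_0^inf
=0 - (-1/17)=1/17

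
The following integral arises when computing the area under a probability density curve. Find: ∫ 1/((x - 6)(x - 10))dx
Partial fractions: 1/((x-6)(x-10)) = A/(x-6) + B/(x-10)
A = -1/4, B = 1/4
∫ [-1/4· 1/(x-6) + 1/4· 1/(x-10)] dx
= (1/4)[ln|x-10| - ln|x-6|] + C

Answer: (1/4)·ln|(x-10)/(x-6)| + C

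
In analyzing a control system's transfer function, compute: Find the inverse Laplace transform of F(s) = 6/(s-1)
L^(-1){6/(s-a)}=c·e^(at)
Here a=1, c=6

Answer: 6e^(t)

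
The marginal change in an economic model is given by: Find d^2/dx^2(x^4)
Apply power rule 2 times:
d^1: 4x^3
d^2: 12x^2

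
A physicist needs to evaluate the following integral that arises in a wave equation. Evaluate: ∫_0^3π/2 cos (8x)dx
Antiderivative: sin(8x)/8
Evaluate at bounds: [sin(8·3π/2)/8] - [sin(8·0)/8]
= ((0) - (0))/8 = 0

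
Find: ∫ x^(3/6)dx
Power rule: ∫ x^(1/2) dx=x^(3/2)/(3/2) + C

Answer: (2/3)·x^(3/2) + C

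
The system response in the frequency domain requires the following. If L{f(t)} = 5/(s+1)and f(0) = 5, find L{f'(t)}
L{f'(t)} = s·F(s) - f(0) = 5s/(s+1)-5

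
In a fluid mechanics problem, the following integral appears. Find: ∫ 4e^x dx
Since d/dx[e^x] = +e^x, we get 4e^x+C

Answer: 4e^x+C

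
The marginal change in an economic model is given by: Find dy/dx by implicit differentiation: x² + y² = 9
Differentiate both sides: 2x + 2y·(dy/dx) = 0
Solve: dy/dx = -2x/(2y) = -x/y

Answer: dy/dx = -x/y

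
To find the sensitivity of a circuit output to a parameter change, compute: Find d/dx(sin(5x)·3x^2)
Product rule: (fg)'=f'g+fg'
f=sin(5x), f'=5·cos(5x)
g=3x^2, g'=6x

Answer: 15·cos(5x)·x^2+6·sin(5x)·x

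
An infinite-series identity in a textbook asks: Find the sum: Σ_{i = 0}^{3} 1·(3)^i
Geometric series: S=a(1 - r^n)/(1 - r)
a=1, r=3, n=4
S=1(1 - 81)/-2=40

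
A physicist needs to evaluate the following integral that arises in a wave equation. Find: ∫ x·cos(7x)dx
By parts: u=x, dv=cos(7x) dx
du=dx, v=sin(7x)/7
=x·sin(7x)/7+cos(7x)/7²+C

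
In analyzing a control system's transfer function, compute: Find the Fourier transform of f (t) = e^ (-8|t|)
Using the standard pair: F{e^(-a|t|)} = 2a/(a^2+omega^2)
With a = 8: F(omega) = 16/(64+omega^2)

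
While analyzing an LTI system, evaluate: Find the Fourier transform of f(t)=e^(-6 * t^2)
The Fourier transform of a Gaussian e^(-a * t^2) is sqrt(pi/a) * e^(-omega^2/(4a)).
With a=6: F(omega)=sqrt(pi/6) * e^(-omega^2/24)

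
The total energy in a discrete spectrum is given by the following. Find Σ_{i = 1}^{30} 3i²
= 3·n(n + 1)(2n + 1)/6 = 3·30·31·61/6 = 28365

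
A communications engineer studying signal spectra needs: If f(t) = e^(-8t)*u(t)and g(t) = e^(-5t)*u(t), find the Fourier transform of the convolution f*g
By the convolution theorem: F{f * g} = F(omega) * G(omega)
F(omega) = 1/(8 + j * omega), G(omega) = 1/(5 + j * omega)
F{f * g} = 1/((8 + j * omega)(5 + j * omega))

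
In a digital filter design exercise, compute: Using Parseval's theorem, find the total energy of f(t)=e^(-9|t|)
Parseval's theorem: E=integral |f(t)|^2 dt=(1/2pi) integral |F(omega)|^2 domega
E=integral_{-inf}^{inf} e^(-18|t|) dt=2 * integral_0^inf e^(-18t) dt=2/(2 * 9)=1/9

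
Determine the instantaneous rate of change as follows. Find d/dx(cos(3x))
Chain rule: d/dx[cos(u)] = -sin(u)·u' where u = 3x
u' = 3

Answer: -3·sin(3x)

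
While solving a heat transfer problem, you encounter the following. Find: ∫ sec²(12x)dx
Since d/dx[tan(12x)]=12sec²(12x), integral=tan(12x)/12 + C

Answer: (1/12)tan(12x) + C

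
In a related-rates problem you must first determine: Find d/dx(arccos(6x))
d/dx[arccos(u)]=-u'/√(1-u²), u=6x, u'=6

Answer: -6/√(1-36x²)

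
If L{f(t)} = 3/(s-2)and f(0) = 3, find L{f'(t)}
L{f'(t)} = s·F(s) - f(0) = 3s/(s-2) - 3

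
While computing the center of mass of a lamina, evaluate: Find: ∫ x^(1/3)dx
Power rule: ∫ x^(1/3) dx=x^(4/3)/(4/3)+C

Answer: (3/4)·x^(4/3)+C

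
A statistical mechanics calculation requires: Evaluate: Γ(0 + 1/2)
Γ(1/2)=√π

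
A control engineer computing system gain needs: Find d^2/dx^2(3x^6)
Apply power rule 2 times:
d^1: 18x^5
d^2: 90x^4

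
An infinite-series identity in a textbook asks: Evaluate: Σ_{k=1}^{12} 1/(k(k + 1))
Partial fractions: 1/(k(k + 1))=1/k - 1/(k + 1)
Telescoping sum: 1(1 - 1/13)=1·12/13

Answer: 12/13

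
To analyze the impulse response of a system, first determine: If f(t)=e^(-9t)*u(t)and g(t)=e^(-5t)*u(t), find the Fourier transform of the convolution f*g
By the convolution theorem: F{f * g}=F(omega) * G(omega)
F(omega)=1/(9 + j * omega), G(omega)=1/(5 + j * omega)
F{f * g}=1/((9 + j * omega)(5 + j * omega))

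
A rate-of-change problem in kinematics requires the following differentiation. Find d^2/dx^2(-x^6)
Apply power rule 2 times:
d^1: -6x^5
d^2: -30x^4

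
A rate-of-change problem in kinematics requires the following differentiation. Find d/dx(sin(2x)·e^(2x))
Product rule: (fg)' = f'g+fg'
f = sin(2x), f' = 2·cos(2x)
g = e^(2x), g' = 2·e^(2x)

Answer: 2·cos(2x)·e^(2x)+2·sin(2x)·e^(2x)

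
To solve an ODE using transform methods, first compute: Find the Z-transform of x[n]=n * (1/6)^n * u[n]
Using the property Z{n * a^n * u[n]}=az/(z-a)^2
With a=1/6: X(z)=(1/6)z/(z - 1/6)^2, |z| > 1/6

Answer: (1/6)z/(z - 1/6)^2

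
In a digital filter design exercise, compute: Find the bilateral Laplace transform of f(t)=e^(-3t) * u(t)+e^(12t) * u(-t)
For e^(-3t) * u(t): L=1/(s+3), Re(s) > -3
For e^(12t) * u(-t): L=-1/(s-12), Re(s) < 12
Combined: F(s)=1/(s+3)-1/(s-12), -3 < Re(s) < 12

Answer: 1/(s+3)-1/(s-12), ROC: -3 < Re(s) < 12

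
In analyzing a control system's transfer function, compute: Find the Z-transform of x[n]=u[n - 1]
Using the time-shift property: Z{u[n-1]}=z^(-1) * z/(z-1)
=z^(0)/(z-1)

Answer: 1/(z-1)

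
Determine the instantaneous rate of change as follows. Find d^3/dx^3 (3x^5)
Apply power rule 3 times:
d^1: 15x^4
d^2: 60x^3
d^3: 180x^2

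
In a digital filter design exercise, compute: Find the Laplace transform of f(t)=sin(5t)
L{sin(wt)} = w/(s²+w²)
L{sin(5t)} = 5/(s²+25)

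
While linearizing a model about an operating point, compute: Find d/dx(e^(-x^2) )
Chain rule: d/dx[e^u] = e^u · u' where u = -x^2
u' = -2x

Answer: -2x·e^(-x^2)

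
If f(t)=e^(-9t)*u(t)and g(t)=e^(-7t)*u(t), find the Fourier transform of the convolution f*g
By the convolution theorem: F{f * g}=F(omega) * G(omega)
F(omega)=1/(9+j * omega), G(omega)=1/(7+j * omega)
F{f * g}=1/((9+j * omega)(7+j * omega))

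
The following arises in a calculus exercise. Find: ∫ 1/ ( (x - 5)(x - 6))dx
Partial fractions: 1/((x-5)(x-6)) = A/(x-5)+B/(x-6)
A = -1, B = 1
∫ [-1· 1/(x-5)+1· 1/(x-6)] dx
= (1)[ln|x-6| - ln|x-5|]+C

Answer: ln|(x-6)/(x-5)|+C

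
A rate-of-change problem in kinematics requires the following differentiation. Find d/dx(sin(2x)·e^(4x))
Product rule: (fg)' = f'g+fg'
f = sin(2x), f' = 2·cos(2x)
g = e^(4x), g' = 4·e^(4x)

Answer: 2·cos(2x)·e^(4x)+4·sin(2x)·e^(4x)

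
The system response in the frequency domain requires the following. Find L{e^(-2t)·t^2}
First shifting: L{e^(at)f(t)}=F(s-a)
L{t^2}=2/s^3
Shift s → s+2: 2/(s+2)^3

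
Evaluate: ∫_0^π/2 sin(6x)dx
Antiderivative: -cos(6x)/6
Evaluate at bounds: [-cos(6·π/2)/6] - [-cos(6·0)/6]
= (-(-1)+(1))/6 = 1/3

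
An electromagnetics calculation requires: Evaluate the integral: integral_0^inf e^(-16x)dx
integral_0^inf e^(-16x) dx = [-1/16 * e^(-16x)]_0^inf
= 0 - (-1/16) = 1/16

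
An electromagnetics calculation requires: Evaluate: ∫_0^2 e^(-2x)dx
Antiderivative: (1/(-2))e^(-2x)
Evaluate: (1/(-2))(e^-4 - 1)

Answer: (e^-4 - 1)/(-2)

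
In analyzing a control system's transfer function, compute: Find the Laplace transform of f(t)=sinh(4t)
L{sinh(at)} = a/(s²-a²)
L{sinh(4t)} = 4/(s²-16)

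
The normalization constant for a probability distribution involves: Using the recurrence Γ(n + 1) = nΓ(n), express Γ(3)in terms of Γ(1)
Γ(3) = 2Γ(2) = 2·1Γ(1) = ... = 2!·Γ(1) = 2·Γ(1)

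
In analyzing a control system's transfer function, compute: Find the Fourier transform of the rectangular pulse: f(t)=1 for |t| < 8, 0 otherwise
F(omega)=integral from -8 to 8 of e^(-j*omega*t) dt
=2*sin(8*omega)/omega=16*sinc(8*omega/pi)

Answer: 2*sin(8*omega)/omega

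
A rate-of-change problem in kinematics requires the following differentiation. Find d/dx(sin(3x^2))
Chain rule: d/dx[sin(u)]=cos(u)·u' where u=3x^2
u'=6x

Answer: 6x·cos(3x^2)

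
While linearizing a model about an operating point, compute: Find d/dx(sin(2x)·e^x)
Product rule: (fg)'=f'g+fg'
f=sin(2x), f'=2·cos(2x)
g=e^x, g'=e^x

Answer: 2·cos(2x)·e^x+sin(2x)·e^x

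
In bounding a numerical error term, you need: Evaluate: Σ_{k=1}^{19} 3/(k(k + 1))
Partial fractions: 3/(k(k + 1)) = 3/k - 3/(k + 1)
Telescoping sum: 3(1 - 1/20) = 3·19/20

Answer: 57/20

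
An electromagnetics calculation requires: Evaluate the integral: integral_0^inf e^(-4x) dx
integral_0^inf e^(-4x) dx = [-1/4 * e^(-4x)]_0^inf
= 0 - (-1/4) = 1/4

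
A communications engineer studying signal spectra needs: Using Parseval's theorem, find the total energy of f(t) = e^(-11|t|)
Parseval's theorem: E = integral |f(t)|^2 dt = (1/2pi) integral |F(omega)|^2 domega
E = integral_{-inf}^{inf} e^(-22|t|) dt = 2 * integral_0^inf e^(-22t) dt = 2/(2 * 11) = 1/11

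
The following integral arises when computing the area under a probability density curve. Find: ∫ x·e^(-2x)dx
Integration by parts: u=x, dv=e^(-2x) dx
du=dx, v=e^(-2x)/(-2)
=x·e^(-2x)/(-2) - ∫ e^(-2x)/(-2) dx
=x·e^(-2x)/(-2) - e^(-2x)/4+C

Answer: e^(-2x)(x/(-2)-1/4)+C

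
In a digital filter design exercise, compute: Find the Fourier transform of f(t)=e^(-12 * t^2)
The Fourier transform of a Gaussian e^(-a*t^2) is sqrt(pi/a)*e^(-omega^2/(4a)).
With a = 12: F(omega) = sqrt(pi/12)*e^(-omega^2/48)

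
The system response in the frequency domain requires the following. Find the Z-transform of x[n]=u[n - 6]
Using the time-shift property: Z{u[n-6]}=z^(-6) * z/(z-1)
=z^(-5)/(z-1)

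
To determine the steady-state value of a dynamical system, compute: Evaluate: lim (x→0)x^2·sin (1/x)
Squeeze theorem: -|x^2| ≤ x^2·sin(1/x) ≤ |x^2|
Since x^2 → 0 as x → 0, by squeeze theorem the limit is 0

Answer: 0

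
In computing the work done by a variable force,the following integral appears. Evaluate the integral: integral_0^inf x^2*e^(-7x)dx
This is a Gamma integral. Substitute u = 7x (du = 7 dx):
integral_0^inf x^2 * e^(-7x) dx = (1/7^3) integral_0^inf u^2 * e^(-u) du
= Gamma(3)/7^3 = 2!/7^3 = 2/343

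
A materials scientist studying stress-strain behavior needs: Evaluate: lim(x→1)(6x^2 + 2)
Polynomial is continuous, so substitute x=1:
6·1^2+2=8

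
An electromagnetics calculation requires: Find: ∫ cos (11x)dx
Using substitution u=11x: ∫ cos(u) du/11=sin(u)/11 + C

Answer: (1/11)sin(11x) + C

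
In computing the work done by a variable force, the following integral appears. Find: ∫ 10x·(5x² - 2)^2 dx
Let u = 5x² - 2, du = 10x dx
∫ u^2 du = u^3/3 + C

Answer: (5x² - 2)^3/3 + C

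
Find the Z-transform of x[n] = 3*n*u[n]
Z{n * u[n]} = z/(z-1)^2
By linearity: Z{3 * n * u[n]} = 3z/(z-1)^2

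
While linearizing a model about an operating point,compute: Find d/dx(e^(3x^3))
Chain rule: d/dx[e^u] = e^u · u' where u = 3x^3
u' = 9x^2

Answer: 9x^2·e^(3x^3)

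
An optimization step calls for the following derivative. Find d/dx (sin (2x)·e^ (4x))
Product rule: (fg)' = f'g + fg'
f = sin(2x), f' = 2·cos(2x)
g = e^(4x), g' = 4·e^(4x)

Answer: 2·cos(2x)·e^(4x) + 4·sin(2x)·e^(4x)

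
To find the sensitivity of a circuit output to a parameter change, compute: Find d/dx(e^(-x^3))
Chain rule: d/dx[e^u]=e^u · u' where u=-x^3
u'=-3x^2

Answer: -3x^2·e^(-x^3)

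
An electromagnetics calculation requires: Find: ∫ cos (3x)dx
Using substitution u = 3x: ∫ cos(u) du/3 = sin(u)/3 + C

Answer: (1/3)sin(3x) + C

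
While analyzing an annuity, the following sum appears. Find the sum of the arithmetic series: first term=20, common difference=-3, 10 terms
Last term: a_n = 20+(10-1)·-3 = -7
Sum = n(a_1+a_n)/2 = 10(20+(-7))/2 = 65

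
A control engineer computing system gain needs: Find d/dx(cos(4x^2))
Chain rule: d/dx[cos(u)]=-sin(u)·u' where u=4x^2
u'=8x

Answer: -8x·sin(4x^2)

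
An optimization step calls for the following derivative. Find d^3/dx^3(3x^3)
Apply power rule 3 times:
d^1: 9x^2
d^2: 18x
d^3: 18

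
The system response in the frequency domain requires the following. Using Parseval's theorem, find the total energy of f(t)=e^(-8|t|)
Parseval's theorem: E=integral |f(t)|^2 dt=(1/2pi) integral |F(omega)|^2 domega
E=integral_{-inf}^{inf} e^(-16|t|) dt=2 * integral_0^inf e^(-16t) dt=2/(2 * 8)=1/8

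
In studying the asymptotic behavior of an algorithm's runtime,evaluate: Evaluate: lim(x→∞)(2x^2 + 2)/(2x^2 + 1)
Divide numerator and denominator by x^2:
lim (2 + 2/x^2)/(2 + 1/x^2)=1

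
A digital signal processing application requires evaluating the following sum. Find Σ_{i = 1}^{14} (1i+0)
= 1·Σ i+0·14 = 1·105+0 = 105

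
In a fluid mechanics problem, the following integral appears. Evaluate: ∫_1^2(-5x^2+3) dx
Step 1: Find antiderivative F(x)=(-5/3)x^3 + 3x
Step 2: F(2) - F(1)=-22/3 - (4/3)=-26/3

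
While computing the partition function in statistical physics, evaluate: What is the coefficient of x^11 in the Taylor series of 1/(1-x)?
1/(1-x)=Σ x^n for |x|<1
All coefficients are 1

Answer: 1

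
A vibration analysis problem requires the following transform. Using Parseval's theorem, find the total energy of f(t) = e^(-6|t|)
Parseval's theorem: E = integral |f(t)|^2 dt = (1/2pi) integral |F(omega)|^2 domega
E = integral_{-inf}^{inf} e^(-12|t|) dt = 2*integral_0^inf e^(-12t) dt = 2/(2*6) = 1/6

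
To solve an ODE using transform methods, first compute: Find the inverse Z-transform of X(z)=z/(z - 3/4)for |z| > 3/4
Standard pair: z/(z-a) <-> a^n * u[n] for causal signals
With a=3/4: x[n]=(3/4)^n * u[n]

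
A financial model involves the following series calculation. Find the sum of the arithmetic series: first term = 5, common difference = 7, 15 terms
Last term: a_n = 5 + (15 - 1)·7 = 103
Sum = n(a_1 + a_n)/2 = 15(5 + 103)/2 = 810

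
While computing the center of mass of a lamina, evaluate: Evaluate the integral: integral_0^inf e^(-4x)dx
integral_0^inf e^(-4x) dx=[-1/4*e^(-4x)]_0^inf
=0 - (-1/4)=1/4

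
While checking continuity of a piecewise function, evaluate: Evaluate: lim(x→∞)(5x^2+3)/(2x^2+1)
Divide numerator and denominator by x^2:
lim (5+3/x^2)/(2+1/x^2)=5/2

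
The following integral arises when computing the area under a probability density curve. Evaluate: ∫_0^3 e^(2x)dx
Antiderivative: (1/2)e^(2x)
Evaluate: (1/2)(e^6 - 1)

Answer: (e^6 - 1)/2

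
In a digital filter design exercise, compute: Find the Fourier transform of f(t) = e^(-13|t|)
Using the standard pair: F{e^(-a|t|)} = 2a/(a^2 + omega^2)
With a = 13: F(omega) = 26/(169 + omega^2)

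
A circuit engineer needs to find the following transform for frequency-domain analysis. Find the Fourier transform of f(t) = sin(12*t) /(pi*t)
sin(W*t)/(pi*t)=(W/pi)*sinc(W*t/pi) is the impulse response of the ideal low-pass filter with cutoff W (here W=12).
Its Fourier transform is a rectangular function:
F(omega)=1 for |omega| < 12, 0 otherwise

Answer: rect(omega/24) [i.e., 1 for |omega| < 12, 0 otherwise]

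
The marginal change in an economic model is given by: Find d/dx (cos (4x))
Chain rule: d/dx[cos(u)]=-sin(u)·u' where u=4x
u'=4

Answer: -4·sin(4x)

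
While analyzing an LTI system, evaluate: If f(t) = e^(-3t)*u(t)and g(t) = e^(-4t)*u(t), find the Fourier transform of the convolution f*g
By the convolution theorem: F{f * g} = F(omega) * G(omega)
F(omega) = 1/(3+j * omega), G(omega) = 1/(4+j * omega)
F{f * g} = 1/((3+j * omega)(4+j * omega))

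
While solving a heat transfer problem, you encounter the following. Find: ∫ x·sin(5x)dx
By parts: u = x, dv = sin(5x) dx
du = dx, v = -cos(5x)/5
= -x·cos(5x)/5 + sin(5x)/5² + C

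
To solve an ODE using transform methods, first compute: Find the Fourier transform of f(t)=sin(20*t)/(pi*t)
sin(W * t)/(pi * t)=(W/pi) * sinc(W * t/pi) is the impulse response of the ideal low-pass filter with cutoff W (here W=20).
Its Fourier transform is a rectangular function:
F(omega)=1 for |omega| < 20, 0 otherwise

Answer: rect(omega/40) [i.e., 1 for |omega| < 20, 0 otherwise]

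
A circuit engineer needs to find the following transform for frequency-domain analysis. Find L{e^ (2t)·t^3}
First shifting: L{e^(at)f(t)} = F(s-a)
L{t^3} = 6/s^4
Shift s → s-2: 6/(s-2)^4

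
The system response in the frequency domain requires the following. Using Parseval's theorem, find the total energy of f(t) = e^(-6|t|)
Parseval's theorem: E=integral |f(t)|^2 dt=(1/2pi) integral |F(omega)|^2 domega
E=integral_{-inf}^{inf} e^(-12|t|) dt=2 * integral_0^inf e^(-12t) dt=2/(2 * 6)=1/6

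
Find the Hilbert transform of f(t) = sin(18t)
The Hilbert transform shifts each frequency component by -pi/2.
H{sin(wt)}=-cos(wt)
With w=18: H{sin(18t)}=-cos(18t)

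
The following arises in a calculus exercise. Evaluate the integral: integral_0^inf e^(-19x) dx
integral_0^inf e^(-19x) dx=[-1/19*e^(-19x)]_0^inf
=0 - (-1/19)=1/19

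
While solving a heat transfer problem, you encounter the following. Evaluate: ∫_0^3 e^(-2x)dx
Antiderivative: (1/(-2))e^(-2x)
Evaluate: (1/(-2))(e^-6-1)

Answer: (e^-6-1)/(-2)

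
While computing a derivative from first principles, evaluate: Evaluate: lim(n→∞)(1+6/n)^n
This is the definition of e^6: lim(1 + 6/n)^n = e^6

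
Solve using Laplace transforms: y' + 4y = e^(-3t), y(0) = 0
Take L: sY - 0 + 4Y=1/(s + 3)
Y(s + 4)=1/(s + 3) + 0
Y=1/((s + 3)(s + 4)) + 0/(s + 4)
Partial fractions: 1/((s + 3)(s + 4))=1/(s + 3) - 1/(s + 4)
So Y=1/(s + 3) - 1/(s + 4)
Inverse Laplace transform (L^(-1){1/(s + 3)}=e^(-3t), L^(-1){1/(s + 4)}=e^(-4t)):

Answer: y(t)=1·e^(-3t) - e^(-4t)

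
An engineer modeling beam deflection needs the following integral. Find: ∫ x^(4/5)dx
Power rule: ∫ x^(4/5) dx = x^(9/5)/(9/5) + C

Answer: (5/9)·x^(9/5) + C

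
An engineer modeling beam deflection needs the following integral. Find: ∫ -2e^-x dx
Since d/dx[e^-x]=- e^-x, we get 2e^-x+C

Answer: 2e^-x+C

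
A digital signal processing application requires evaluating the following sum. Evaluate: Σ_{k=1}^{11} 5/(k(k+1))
Partial fractions: 5/(k(k + 1)) = 5/k - 5/(k + 1)
Telescoping sum: 5(1 - 1/12) = 5·11/12

Answer: 55/12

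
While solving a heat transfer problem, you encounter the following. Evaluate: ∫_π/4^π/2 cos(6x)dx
Antiderivative: sin(6x)/6
Evaluate at bounds: [sin(6·π/2)/6] - [sin(6·π/4)/6]
=((0) - (-1))/6=1/6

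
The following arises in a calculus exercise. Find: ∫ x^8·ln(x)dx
By parts: u=ln(x), dv=x^8 dx
du=1/x dx, v=x^9/9
=x^9·ln(x)/9 - ∫ x^8/9 dx
=x^9·ln(x)/9 - x^9/81+C

Answer: x^9(ln(x)/9-1/81)+C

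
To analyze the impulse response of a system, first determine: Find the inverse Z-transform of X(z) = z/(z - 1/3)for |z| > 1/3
Standard pair: z/(z-a) <-> a^n * u[n] for causal signals
With a=1/3: x[n]=(1/3)^n * u[n]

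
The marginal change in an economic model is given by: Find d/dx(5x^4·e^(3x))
Product rule: (fg)'=f'g + fg'
f=5x^4, f'=20x^3
g=e^(3x), g'=3·e^(3x)

Answer: 20x^3·e^(3x) + 15x^4·e^(3x)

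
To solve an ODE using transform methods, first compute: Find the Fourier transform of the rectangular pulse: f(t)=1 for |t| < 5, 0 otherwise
F(omega)=integral from -5 to 5 of e^(-j * omega * t) dt
=2 * sin(5 * omega)/omega=10 * sinc(5 * omega/pi)

Answer: 2 * sin(5 * omega)/omega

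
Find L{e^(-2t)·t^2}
First shifting: L{e^(at)f(t)}=F(s-a)
L{t^2}=2/s^3
Shift s → s+2: 2/(s+2)^3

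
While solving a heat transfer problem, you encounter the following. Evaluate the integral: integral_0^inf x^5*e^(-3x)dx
This is a Gamma integral. Substitute u=3x (du=3 dx):
integral_0^inf x^5*e^(-3x) dx=(1/3^6) integral_0^inf u^5*e^(-u) du
=Gamma(6)/3^6=5!/3^6=120/729

Answer: 40/243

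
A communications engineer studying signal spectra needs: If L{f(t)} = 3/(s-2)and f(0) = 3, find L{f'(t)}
L{f'(t)}=s·F(s) - f(0)=3s/(s-2) - 3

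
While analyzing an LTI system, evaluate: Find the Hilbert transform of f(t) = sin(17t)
The Hilbert transform shifts each frequency component by -pi/2.
H{sin(wt)} = -cos(wt)
With w = 17: H{sin(17t)} = -cos(17t)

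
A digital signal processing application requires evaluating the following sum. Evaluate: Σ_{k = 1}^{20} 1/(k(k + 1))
Partial fractions: 1/(k(k + 1))=1/k - 1/(k + 1)
Telescoping sum: 1(1 - 1/21)=1·20/21

Answer: 20/21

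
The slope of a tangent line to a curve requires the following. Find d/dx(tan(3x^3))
Chain rule: d/dx[tan(u)] = sec²(u)·u' where u = 3x^3
u' = 9x^2

Answer: 9x^2·sec²(3x^3)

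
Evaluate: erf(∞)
erf(∞) = 1 (the error function converges to 1)

Answer: 1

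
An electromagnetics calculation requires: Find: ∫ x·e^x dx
Integration by parts: u = x, dv = e^x dx
du = dx, v = e^x
= x·e^x - ∫ e^x dx
= x·e^x - e^x+C

Answer: e^x(x - 1)+C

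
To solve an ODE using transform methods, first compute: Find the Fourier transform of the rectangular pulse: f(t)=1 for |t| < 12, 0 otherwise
F(omega)=integral from -12 to 12 of e^(-j*omega*t) dt
=2*sin(12*omega)/omega=24*sinc(12*omega/pi)

Answer: 2*sin(12*omega)/omega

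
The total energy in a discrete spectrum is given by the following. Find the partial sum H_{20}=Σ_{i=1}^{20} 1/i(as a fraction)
H_20 = 1+1/2+1/3+...+1/20
= 55835135/15519504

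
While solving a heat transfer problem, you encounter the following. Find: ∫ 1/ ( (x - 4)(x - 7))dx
Partial fractions: 1/((x-4)(x-7)) = A/(x-4)+B/(x-7)
A = -1/3, B = 1/3
∫ [-1/3· 1/(x-4)+1/3· 1/(x-7)] dx
= (1/3)[ln|x-7| - ln|x-4|]+C

Answer: (1/3)·ln|(x-7)/(x-4)|+C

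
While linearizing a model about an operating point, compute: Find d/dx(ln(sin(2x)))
Chain rule: d/dx[ln(u)] = u'/u where u = sin(2x)
u' = 2cos(2x)

Answer: (2cos(2x))/(sin(2x))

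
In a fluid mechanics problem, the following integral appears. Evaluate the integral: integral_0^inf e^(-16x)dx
integral_0^inf e^(-16x) dx = [-1/16*e^(-16x)]_0^inf
= 0 - (-1/16) = 1/16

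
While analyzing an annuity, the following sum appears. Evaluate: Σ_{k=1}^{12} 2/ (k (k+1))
Partial fractions: 2/(k(k+1)) = 2/k - 2/(k+1)
Telescoping sum: 2(1-1/13) = 2·12/13

Answer: 24/13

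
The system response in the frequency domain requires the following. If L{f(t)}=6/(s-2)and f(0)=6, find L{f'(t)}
L{f'(t)}=s·F(s) - f(0)=6s/(s-2) - 6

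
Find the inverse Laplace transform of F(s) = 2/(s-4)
L^(-1){2/(s-a)}=c·e^(at)
Here a=4, c=2

Answer: 2e^(4t)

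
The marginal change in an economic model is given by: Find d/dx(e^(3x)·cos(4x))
Product rule: (fg)'=f'g + fg'
f=e^(3x), f'=3·e^(3x)
g=cos(4x), g'=-4·sin(4x)

Answer: 3·e^(3x)·cos(4x) - 4·e^(3x)·sin(4x)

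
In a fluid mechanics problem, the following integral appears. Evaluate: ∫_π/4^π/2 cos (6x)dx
Antiderivative: sin(6x)/6
Evaluate at bounds: [sin(6·π/2)/6] - [sin(6·π/4)/6]
= ((0) - (-1))/6 = 1/6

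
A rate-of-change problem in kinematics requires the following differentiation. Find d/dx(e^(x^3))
Chain rule: d/dx[e^u] = e^u · u' where u = x^3
u' = 3x^2

Answer: 3x^2·e^(x^3)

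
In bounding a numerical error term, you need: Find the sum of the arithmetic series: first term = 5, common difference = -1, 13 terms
Last term: a_n = 5 + (13 - 1)·-1 = -7
Sum = n(a_1 + a_n)/2 = 13(5 + (-7))/2 = -13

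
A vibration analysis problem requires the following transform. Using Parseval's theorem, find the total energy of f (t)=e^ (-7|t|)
Parseval's theorem: E = integral |f(t)|^2 dt = (1/2pi) integral |F(omega)|^2 domega
E = integral_{-inf}^{inf} e^(-14|t|) dt = 2 * integral_0^inf e^(-14t) dt = 2/(2 * 7) = 1/7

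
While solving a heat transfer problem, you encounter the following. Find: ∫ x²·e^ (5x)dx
Integration by parts twice:
First: u=x², dv=e^(5x) dx => x²e^(5x)/5 - (2/5)∫ xe^(5x) dx
Second (∫ xe^(5x) dx): xe^(5x)/5 - e^(5x)/25
Combining: e^(5x)(x²/5 - 2x/25 + 2/125) + C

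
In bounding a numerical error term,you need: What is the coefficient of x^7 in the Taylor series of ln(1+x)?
ln(1 + x)=Σ (-1)^(n + 1) x^n/n
Coefficient of x^7=(-1)^8/7=1/7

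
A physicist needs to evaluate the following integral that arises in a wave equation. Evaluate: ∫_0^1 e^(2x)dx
Antiderivative: (1/2)e^(2x)
Evaluate: (1/2)(e^2 - 1)

Answer: (e^2 - 1)/2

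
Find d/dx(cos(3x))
Chain rule: d/dx[cos(u)]=-sin(u)·u' where u=3x
u'=3

Answer: -3·sin(3x)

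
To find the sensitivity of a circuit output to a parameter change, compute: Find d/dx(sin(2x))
Chain rule: d/dx[sin(u)]=cos(u)·u' where u=2x
u'=2

Answer: 2·cos(2x)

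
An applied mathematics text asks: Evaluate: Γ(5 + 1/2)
Γ(n + 1/2) = (2n)!√π/(4^n·n!)
= 3628800√π/(1024·120) = (945/32)·√π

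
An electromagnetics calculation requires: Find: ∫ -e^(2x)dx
Since d/dx[e^(2x)] = 2e^(2x), we get -1/2 e^(2x)+C

Answer: (-1/2)e^(2x)+C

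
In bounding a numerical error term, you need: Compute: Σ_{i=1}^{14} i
Using formula: Σ i^1 = n(n+1)/2 = 14·15/2 = 105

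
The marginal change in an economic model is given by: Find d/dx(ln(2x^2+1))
Chain rule: d/dx[ln(u)] = u'/u where u = 2x^2 + 1
u' = 4x

Answer: (4x)/(2x^2 + 1)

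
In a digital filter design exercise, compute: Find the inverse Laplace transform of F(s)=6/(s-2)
L^(-1){6/(s-a)} = c·e^(at)
Here a = 2, c = 6

Answer: 6e^(2t)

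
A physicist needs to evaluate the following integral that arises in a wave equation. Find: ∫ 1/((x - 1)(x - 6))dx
Partial fractions: 1/((x-1)(x-6))=A/(x-1) + B/(x-6)
A=-1/5, B=1/5
∫ [-1/5· 1/(x-1) + 1/5· 1/(x-6)] dx
=(1/5)[ln|x-6| - ln|x-1|] + C

Answer: (1/5)·ln|(x-6)/(x-1)| + C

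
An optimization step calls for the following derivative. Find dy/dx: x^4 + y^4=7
Differentiate: 4x^3 + 4y^3·(dy/dx) = 0
dy/dx = -4x^3/(4y^3)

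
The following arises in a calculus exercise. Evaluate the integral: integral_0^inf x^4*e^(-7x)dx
This is a Gamma integral. Substitute u = 7x (du = 7 dx):
integral_0^inf x^4*e^(-7x) dx = (1/7^5) integral_0^inf u^4*e^(-u) du
= Gamma(5)/7^5 = 4!/7^5 = 24/16807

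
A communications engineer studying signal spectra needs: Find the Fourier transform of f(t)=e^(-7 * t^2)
The Fourier transform of a Gaussian e^(-a * t^2) is sqrt(pi/a) * e^(-omega^2/(4a)).
With a = 7: F(omega) = sqrt(pi/7) * e^(-omega^2/28)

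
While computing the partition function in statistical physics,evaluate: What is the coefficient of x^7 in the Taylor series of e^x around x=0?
Taylor series of e^x=Σ x^n/n!
Coefficient of x^7=1/7!=1/5040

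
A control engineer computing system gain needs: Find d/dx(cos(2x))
Chain rule: d/dx[cos(u)]=-sin(u)·u' where u=2x
u'=2

Answer: -2·sin(2x)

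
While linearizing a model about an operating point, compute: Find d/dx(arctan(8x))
d/dx[arctan(u)] = u'/(1+u²), u = 8x, u' = 8

Answer: 8/(1+64x²)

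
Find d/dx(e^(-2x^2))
Chain rule: d/dx[e^u]=e^u · u' where u=-2x^2
u'=-4x

Answer: -4x·e^(-2x^2)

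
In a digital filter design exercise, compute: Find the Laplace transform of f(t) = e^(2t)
L{e^(at)} = 1/(s-a)
L{e^(2t)} = 1/(s-2)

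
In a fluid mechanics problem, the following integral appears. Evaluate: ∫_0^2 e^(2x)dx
Antiderivative: (1/2)e^(2x)
Evaluate: (1/2)(e^4-1)

Answer: (e^4-1)/2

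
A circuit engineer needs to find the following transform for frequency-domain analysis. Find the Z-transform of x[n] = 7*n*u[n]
Z{n*u[n]} = z/(z-1)^2
By linearity: Z{7*n*u[n]} = 7z/(z-1)^2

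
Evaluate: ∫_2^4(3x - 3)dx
Step 1: Find antiderivative F(x)=(3/2)x^2-3x
Step 2: F(4) - F(2)=12 - (0)=12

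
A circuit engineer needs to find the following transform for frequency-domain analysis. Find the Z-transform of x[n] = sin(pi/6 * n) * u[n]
Z{sin(w0*n)*u[n]} = z*sin(w0)/(z^2-2z*cos(w0)+1)
With w0 = pi/6: X(z) = z*sin(pi/6)/(z^2-2z*cos(pi/6)+1)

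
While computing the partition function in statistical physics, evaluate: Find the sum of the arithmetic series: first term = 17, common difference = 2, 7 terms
Last term: a_n = 17 + (7 - 1)·2 = 29
Sum = n(a_1 + a_n)/2 = 7(17 + 29)/2 = 161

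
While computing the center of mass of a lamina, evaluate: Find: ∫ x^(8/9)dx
Power rule: ∫ x^(8/9) dx=x^(17/9)/(17/9)+C

Answer: (9/17)·x^(17/9)+C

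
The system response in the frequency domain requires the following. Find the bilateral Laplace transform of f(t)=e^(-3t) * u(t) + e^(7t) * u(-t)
For e^(-3t) * u(t): L=1/(s+3), Re(s) > -3
For e^(7t) * u(-t): L=-1/(s-7), Re(s) < 7
Combined: F(s)=1/(s+3)-1/(s-7), -3 < Re(s) < 7

Answer: 1/(s+3)-1/(s-7), ROC: -3 < Re(s) < 7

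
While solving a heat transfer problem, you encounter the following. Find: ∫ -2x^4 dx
Using power rule: ∫ -2x^4 dx = -2/5 x^5+C = (-2/5)x^5+C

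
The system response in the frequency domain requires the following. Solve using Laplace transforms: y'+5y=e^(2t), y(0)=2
Take L: sY - 2+5Y=1/(s-2)
Y(s+5)=1/(s-2)+2
Y=1/((s-2)(s+5))+2/(s+5)
Partial fractions: 1/((s-2)(s+5))=(1/7)/(s-2) - (1/7)/(s+5)
So Y=(1/7)/(s-2)+(13/7)/(s+5)
Inverse Laplace transform (L^(-1){1/(s-2)}=e^(2t), L^(-1){1/(s+5)}=e^(-5t)):

Answer: y(t)=(1/7)·e^(2t)+(13/7)·e^(-5t)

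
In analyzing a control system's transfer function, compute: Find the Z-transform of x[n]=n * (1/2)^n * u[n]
Using the property Z{n * a^n * u[n]}=az/(z-a)^2
With a=1/2: X(z)=(1/2)z/(z - 1/2)^2, |z| > 1/2

Answer: (1/2)z/(z - 1/2)^2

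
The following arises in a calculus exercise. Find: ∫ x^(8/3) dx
Power rule: ∫ x^(8/3) dx=x^(11/3)/(11/3) + C

Answer: (3/11)·x^(11/3) + C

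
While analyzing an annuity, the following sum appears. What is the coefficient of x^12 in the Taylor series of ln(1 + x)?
ln(1+x)=Σ (-1)^(n+1) x^n/n
Coefficient of x^12=(-1)^13/12=-1/12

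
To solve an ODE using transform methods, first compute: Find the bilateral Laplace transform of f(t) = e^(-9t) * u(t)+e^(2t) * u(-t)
For e^(-9t) * u(t): L = 1/(s+9), Re(s) > -9
For e^(2t) * u(-t): L = -1/(s-2), Re(s) < 2
Combined: F(s) = 1/(s+9)-1/(s-2), -9 < Re(s) < 2

Answer: 1/(s+9)-1/(s-2), ROC: -9 < Re(s) < 2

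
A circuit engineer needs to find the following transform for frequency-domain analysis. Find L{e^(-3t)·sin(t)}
First shifting: L{e^(at)f(t)} = F(s-a)
L{sin(t)} = 1/(s²+1)
Shift: 1/((s+3)²+1)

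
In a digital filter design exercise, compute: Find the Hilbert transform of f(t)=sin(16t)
The Hilbert transform shifts each frequency component by -pi/2.
H{sin(wt)}=-cos(wt)
With w=16: H{sin(16t)}=-cos(16t)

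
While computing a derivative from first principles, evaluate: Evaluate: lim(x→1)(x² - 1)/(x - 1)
Factor: (x² - 1) = (x-1)(x + 1)
Cancel (x-1): lim(x→1) (x + 1) = 2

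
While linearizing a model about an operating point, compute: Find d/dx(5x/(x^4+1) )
Quotient rule: (f/g)'=(f'g - fg')/g²
f=5x, f'=5
g=x^4+1, g'=4x^3

Answer: (5·(x^4+1)-20x^4)/(x^4+1)²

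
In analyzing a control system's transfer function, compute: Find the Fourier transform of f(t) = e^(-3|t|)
Using the standard pair: F{e^(-a|t|)}=2a/(a^2+omega^2)
With a=3: F(omega)=6/(9+omega^2)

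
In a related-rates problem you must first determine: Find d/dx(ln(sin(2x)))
Chain rule: d/dx[ln(u)]=u'/u where u=sin(2x)
u'=2cos(2x)

Answer: (2cos(2x))/(sin(2x))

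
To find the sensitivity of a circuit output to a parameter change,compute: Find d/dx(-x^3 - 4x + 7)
Power rule: d/dx(ax^n)=n·a·x^(n-1)
Term by term: -3·x^2-4

Answer: -3x^2-4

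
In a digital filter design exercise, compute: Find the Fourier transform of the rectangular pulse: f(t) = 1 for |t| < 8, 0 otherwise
F(omega)=integral from -8 to 8 of e^(-j*omega*t) dt
=2*sin(8*omega)/omega=16*sinc(8*omega/pi)

Answer: 2*sin(8*omega)/omega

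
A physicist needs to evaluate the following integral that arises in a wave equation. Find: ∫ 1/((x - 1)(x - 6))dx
Partial fractions: 1/((x-1)(x-6)) = A/(x-1)+B/(x-6)
A = -1/5, B = 1/5
∫ [-1/5· 1/(x-1)+1/5· 1/(x-6)] dx
= (1/5)[ln|x-6| - ln|x-1|]+C

Answer: (1/5)·ln|(x-6)/(x-1)|+C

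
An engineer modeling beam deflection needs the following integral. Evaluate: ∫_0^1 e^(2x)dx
Antiderivative: (1/2)e^(2x)
Evaluate: (1/2)(e^2-1)

Answer: (e^2-1)/2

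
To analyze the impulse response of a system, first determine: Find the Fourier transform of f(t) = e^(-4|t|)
Using the standard pair: F{e^(-a|t|)} = 2a/(a^2 + omega^2)
With a = 4: F(omega) = 8/(16 + omega^2)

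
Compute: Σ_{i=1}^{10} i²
Using formula: Σ i^2=n(n + 1)(2n + 1)/6=10·11·21/6=385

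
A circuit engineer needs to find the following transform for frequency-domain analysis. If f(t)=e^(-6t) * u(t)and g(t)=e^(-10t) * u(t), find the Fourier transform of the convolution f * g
By the convolution theorem: F{f * g} = F(omega) * G(omega)
F(omega) = 1/(6 + j * omega), G(omega) = 1/(10 + j * omega)
F{f * g} = 1/((6 + j * omega)(10 + j * omega))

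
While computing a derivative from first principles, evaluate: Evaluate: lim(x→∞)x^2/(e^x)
Apply L'Hôpital 2 times (∞/∞ each time):
Eventually get 2!/(e^x) → 0

Answer: 0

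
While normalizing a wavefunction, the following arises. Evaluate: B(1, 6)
B(x,y) = Γ(x)Γ(y)/Γ(x+y) = (x-1)!(y-1)!/(x+y-1)!
B(1,6) = 0!·5!/6! = 1/6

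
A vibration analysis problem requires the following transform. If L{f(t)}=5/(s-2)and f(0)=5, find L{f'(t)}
L{f'(t)} = s·F(s) - f(0) = 5s/(s-2) - 5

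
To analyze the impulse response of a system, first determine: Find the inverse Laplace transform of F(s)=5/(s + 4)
L^(-1){5/(s-a)} = c·e^(at)
Here a = -4, c = 5

Answer: 5e^(-4t)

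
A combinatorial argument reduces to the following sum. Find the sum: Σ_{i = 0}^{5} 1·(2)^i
Geometric series: S = a(1 - r^n)/(1 - r)
a = 1, r = 2, n = 6
S = 1(1-64)/-1 = 63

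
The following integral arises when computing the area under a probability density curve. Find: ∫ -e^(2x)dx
Since d/dx[e^(2x)] = 2e^(2x), we get -1/2 e^(2x)+C

Answer: (-1/2)e^(2x)+C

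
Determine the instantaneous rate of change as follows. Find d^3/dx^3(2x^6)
Apply power rule 3 times:
d^1: 12x^5
d^2: 60x^4
d^3: 240x^3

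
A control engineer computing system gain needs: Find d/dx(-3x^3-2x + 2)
Power rule: d/dx(ax^n) = n·a·x^(n-1)
Term by term: -9·x^2-2

Answer: -9x^2-2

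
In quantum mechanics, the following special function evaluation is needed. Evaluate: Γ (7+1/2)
Γ(n+1/2) = (2n)!√π/(4^n·n!)
= 87178291200√π/(16384·5040) = (135135/128)·√π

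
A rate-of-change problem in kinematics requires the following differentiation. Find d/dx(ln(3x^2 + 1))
Chain rule: d/dx[ln(u)] = u'/u where u = 3x^2+1
u' = 6x

Answer: (6x)/(3x^2+1)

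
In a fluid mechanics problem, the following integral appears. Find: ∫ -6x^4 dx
Using power rule: ∫ -6x^4 dx=-6/5 x^5+C=(-6/5)x^5+C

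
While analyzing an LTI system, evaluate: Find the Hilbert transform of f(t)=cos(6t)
The Hilbert transform shifts each frequency component by -pi/2.
H{cos(wt)}=sin(wt)
With w=6: H{cos(6t)}=sin(6t)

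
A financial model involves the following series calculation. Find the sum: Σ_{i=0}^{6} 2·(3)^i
Geometric series: S=a(1 - r^n)/(1 - r)
a=2, r=3, n=7
S=2(1-2187)/-2=2186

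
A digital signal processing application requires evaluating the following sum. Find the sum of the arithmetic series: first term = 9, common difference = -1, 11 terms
Last term: a_n=9 + (11 - 1)·-1=-1
Sum=n(a_1 + a_n)/2=11(9 + (-1))/2=44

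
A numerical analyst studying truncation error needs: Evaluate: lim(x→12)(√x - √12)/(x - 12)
Multiply by conjugate (√x + √12)/(√x + √12):
= (x - 12)/((x - 12)(√x + √12)) = 1/(√x + √12)
As x → 12: 1/(2√12)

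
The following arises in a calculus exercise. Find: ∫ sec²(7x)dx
Since d/dx[tan(7x)]=7sec²(7x), integral=tan(7x)/7+C

Answer: (1/7)tan(7x)+C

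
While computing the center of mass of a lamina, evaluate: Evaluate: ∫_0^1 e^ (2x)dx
Antiderivative: (1/2)e^(2x)
Evaluate: (1/2)(e^2 - 1)

Answer: (e^2 - 1)/2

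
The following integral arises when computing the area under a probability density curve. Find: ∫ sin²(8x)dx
Using identity sin²(u)=(1 - cos(2u))/2:
∫ (1 - cos(16x))/2 dx=x/2 - sin(16x)/32 + C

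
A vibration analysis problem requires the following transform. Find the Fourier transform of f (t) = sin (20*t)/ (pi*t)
sin(W * t)/(pi * t) = (W/pi) * sinc(W * t/pi) is the impulse response of the ideal low-pass filter with cutoff W (here W = 20).
Its Fourier transform is a rectangular function:
F(omega) = 1 for |omega| < 20, 0 otherwise

Answer: rect(omega/40) [i.e., 1 for |omega| < 20, 0 otherwise]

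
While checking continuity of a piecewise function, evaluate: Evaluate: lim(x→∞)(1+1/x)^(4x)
Rewrite as [(1+1/x)^x]^4.
lim(1+1/x)^x=e^1, so limit=(e^1)^4=e^4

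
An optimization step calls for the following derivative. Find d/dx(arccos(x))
d/dx[arccos(u)] = -u'/√(1-u²), u = x, u' = 1

Answer: -1/√(1-x²)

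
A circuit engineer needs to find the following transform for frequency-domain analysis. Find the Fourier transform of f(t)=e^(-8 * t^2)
The Fourier transform of a Gaussian e^(-a*t^2) is sqrt(pi/a)*e^(-omega^2/(4a)).
With a = 8: F(omega) = sqrt(pi/8)*e^(-omega^2/32)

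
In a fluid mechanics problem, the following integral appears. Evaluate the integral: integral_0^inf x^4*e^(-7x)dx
This is a Gamma integral. Substitute u = 7x (du = 7 dx):
integral_0^inf x^4 * e^(-7x) dx = (1/7^5) integral_0^inf u^4 * e^(-u) du
= Gamma(5)/7^5 = 4!/7^5 = 24/16807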